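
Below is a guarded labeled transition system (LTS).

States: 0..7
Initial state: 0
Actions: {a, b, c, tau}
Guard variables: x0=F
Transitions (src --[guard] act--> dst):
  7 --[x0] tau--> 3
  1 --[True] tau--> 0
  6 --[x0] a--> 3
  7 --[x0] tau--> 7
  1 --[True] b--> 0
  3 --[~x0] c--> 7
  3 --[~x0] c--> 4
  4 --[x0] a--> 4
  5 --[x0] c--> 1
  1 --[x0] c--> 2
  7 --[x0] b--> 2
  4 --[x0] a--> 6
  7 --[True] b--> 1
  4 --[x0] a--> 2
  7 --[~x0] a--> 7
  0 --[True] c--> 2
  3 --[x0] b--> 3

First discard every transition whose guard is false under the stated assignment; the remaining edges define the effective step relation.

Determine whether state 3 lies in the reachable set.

Answer: UNREACHABLE

Working:
7 transition(s) survive guard evaluation.
Layer 0: {0}
Layer 1: {2}  cumulative {0,2}
R = {0,2}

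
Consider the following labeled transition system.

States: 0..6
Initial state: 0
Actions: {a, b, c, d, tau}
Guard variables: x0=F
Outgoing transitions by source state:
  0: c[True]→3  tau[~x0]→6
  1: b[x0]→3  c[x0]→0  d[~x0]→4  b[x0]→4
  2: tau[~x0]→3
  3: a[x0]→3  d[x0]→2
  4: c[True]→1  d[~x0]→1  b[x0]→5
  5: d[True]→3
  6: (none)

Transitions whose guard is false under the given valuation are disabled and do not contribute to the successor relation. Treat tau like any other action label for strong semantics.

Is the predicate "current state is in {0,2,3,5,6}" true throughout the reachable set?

Allowed set {0,2,3,5,6}
R = {0,3,6}
  0: ✓
  3: ✓
  6: ✓

Answer: INVARIANT HOLDS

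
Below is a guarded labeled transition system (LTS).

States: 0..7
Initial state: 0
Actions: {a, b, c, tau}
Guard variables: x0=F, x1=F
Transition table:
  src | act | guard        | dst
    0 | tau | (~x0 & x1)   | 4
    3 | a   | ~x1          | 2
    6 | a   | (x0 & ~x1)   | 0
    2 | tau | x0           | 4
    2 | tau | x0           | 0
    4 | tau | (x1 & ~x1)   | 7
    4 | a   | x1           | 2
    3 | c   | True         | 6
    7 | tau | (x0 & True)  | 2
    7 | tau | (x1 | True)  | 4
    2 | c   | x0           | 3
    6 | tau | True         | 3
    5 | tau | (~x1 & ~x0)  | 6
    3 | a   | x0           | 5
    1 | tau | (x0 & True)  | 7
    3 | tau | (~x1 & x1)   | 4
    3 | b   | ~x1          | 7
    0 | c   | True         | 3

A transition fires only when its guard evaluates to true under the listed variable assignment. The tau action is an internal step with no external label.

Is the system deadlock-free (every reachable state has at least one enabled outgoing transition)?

Answer: DEADLOCK at state 2

Analysis:
R = {0,2,3,4,6,7}
  0: c→3  [deg 1]
  2: ∅  [STUCK]
  3: a→2  b→7  c→6  [deg 3]
  4: ∅  [STUCK]
  6: tau→3  [deg 1]
  7: tau→4  [deg 1]
witness 2: c·a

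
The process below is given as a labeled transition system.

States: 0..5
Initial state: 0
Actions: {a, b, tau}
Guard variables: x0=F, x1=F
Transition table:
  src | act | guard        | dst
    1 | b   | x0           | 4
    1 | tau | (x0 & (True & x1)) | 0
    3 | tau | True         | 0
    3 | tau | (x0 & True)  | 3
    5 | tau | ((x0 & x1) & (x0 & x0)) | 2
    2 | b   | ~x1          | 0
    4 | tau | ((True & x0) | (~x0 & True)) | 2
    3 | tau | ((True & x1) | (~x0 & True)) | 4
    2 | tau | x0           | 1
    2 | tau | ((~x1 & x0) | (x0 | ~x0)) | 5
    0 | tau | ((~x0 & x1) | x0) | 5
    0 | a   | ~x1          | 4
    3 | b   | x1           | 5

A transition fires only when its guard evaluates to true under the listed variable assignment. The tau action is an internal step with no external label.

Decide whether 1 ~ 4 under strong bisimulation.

Compute ~ classes (split until stable):
  π0 = {{0,1,2,3,4,5}}
  π1 = {{0},{1,5},{2},{3,4}}
  π2 = {{0},{1,5},{2},{3},{4}}
stable after 3 split(s): 5 block(s)
1∈{1,5}, 4∈{4}

Answer: NOT BISIMILAR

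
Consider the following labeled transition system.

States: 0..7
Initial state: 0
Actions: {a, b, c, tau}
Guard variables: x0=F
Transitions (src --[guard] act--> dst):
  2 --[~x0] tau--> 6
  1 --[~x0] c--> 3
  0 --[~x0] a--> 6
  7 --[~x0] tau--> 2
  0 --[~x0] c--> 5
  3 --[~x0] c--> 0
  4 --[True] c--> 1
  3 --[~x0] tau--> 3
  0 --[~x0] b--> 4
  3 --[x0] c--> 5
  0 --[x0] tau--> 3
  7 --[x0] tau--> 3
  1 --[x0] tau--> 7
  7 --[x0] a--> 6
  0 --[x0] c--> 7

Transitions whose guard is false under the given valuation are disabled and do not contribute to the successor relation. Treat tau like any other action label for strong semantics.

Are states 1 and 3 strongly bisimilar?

Answer: NOT BISIMILAR

Analysis:
Compute ~ classes (split until stable):
  round 0: {{0,1,2,3,4,5,6,7}}
  round 1: {{0},{1,4},{2,7},{3},{5,6}}
  round 2: {{0},{1},{2},{3},{4},{5,6},{7}}
7 equivalence class(es) (converged in 3)
1∈{1}, 3∈{3}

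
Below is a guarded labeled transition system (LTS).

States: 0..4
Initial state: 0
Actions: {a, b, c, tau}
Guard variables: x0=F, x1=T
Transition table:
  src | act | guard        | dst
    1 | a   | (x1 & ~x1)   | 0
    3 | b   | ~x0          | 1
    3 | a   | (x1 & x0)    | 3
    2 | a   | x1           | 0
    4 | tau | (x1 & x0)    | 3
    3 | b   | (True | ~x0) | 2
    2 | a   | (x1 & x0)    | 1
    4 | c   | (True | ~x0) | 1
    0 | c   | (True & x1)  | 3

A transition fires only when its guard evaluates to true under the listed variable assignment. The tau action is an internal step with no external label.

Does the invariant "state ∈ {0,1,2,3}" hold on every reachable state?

Inv-set: {0,1,2,3}
Reachable = {0,1,2,3}
  0: safe
  1: safe
  2: safe
  3: safe

Answer: INVARIANT HOLDS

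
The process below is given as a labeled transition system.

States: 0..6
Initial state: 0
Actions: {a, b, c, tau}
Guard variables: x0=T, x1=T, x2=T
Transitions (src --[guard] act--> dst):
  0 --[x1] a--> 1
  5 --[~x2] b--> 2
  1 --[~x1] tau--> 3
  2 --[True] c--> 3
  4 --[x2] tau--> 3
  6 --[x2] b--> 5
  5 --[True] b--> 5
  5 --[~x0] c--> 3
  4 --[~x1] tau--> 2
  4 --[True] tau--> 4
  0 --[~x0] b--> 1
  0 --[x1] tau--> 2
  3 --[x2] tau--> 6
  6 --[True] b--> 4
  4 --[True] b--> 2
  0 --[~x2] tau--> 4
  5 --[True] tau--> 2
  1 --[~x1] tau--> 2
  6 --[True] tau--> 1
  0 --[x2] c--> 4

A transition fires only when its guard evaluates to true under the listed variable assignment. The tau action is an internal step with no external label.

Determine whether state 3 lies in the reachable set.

Answer: REACHABLE

Working:
13 transition(s) survive guard evaluation.
L0 = {0}
L1 = {1,2,4}  now seen {0,1,2,4}
L2 = {3}  now seen {0,1,2,3,4}
L3 = {6}  now seen {0,1,2,3,4,6}
L4 = {5}  now seen {0,1,2,3,4,5,6}
Reachable = {0,1,2,3,4,5,6}
Path to 3: tau·c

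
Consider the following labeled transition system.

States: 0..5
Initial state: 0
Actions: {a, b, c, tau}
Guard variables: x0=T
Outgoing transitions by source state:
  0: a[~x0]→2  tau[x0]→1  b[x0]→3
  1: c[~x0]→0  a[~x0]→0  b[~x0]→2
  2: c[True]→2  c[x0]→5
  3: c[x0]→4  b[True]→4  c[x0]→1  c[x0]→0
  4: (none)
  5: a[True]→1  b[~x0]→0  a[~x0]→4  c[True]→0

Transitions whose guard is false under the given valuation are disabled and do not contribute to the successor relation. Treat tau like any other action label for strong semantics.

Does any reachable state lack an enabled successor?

Reachable = {0,1,3,4}
  0: b→3  tau→1  [2 exit(s)]
  1: ∅  [STUCK]
  3: b→4  c→0  c→1  c→4  [4 exit(s)]
  4: ∅  [STUCK]
Path to 1: tau

Answer: DEADLOCK at state 1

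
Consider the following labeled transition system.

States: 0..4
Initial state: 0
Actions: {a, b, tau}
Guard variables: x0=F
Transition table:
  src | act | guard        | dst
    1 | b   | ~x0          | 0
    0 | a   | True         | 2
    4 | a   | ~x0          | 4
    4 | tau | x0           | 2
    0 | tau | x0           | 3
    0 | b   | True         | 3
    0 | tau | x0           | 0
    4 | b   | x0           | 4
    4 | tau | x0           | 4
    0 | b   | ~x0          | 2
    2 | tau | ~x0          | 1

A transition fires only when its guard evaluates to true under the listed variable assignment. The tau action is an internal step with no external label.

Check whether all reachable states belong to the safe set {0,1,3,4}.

Inv-set: {0,1,3,4}
R = {0,1,2,3}
  0: ✓
  1: ✓
  2: VIOLATES
  3: ✓
reach 2 via a — violates

Answer: INVARIANT VIOLATED at state 2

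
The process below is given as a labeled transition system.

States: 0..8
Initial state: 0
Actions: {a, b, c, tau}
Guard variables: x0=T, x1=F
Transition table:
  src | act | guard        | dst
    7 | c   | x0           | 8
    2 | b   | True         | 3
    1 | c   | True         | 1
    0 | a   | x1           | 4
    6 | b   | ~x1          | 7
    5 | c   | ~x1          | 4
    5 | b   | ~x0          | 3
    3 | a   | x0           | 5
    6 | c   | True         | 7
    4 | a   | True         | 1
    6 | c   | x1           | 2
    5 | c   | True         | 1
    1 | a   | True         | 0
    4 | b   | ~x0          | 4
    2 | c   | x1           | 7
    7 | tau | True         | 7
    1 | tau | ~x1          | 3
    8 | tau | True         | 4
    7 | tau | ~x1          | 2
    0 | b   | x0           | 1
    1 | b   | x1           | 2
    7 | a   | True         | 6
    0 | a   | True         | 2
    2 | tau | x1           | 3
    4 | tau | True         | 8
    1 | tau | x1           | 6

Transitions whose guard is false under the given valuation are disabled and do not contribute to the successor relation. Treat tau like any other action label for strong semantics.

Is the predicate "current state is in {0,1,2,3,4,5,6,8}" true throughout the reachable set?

Allowed set {0,1,2,3,4,5,6,8}
Reach set: {0,1,2,3,4,5,8}
  0: ok
  1: ok
  2: ok
  3: ok
  4: ok
  5: ok
  8: ok

Answer: INVARIANT HOLDS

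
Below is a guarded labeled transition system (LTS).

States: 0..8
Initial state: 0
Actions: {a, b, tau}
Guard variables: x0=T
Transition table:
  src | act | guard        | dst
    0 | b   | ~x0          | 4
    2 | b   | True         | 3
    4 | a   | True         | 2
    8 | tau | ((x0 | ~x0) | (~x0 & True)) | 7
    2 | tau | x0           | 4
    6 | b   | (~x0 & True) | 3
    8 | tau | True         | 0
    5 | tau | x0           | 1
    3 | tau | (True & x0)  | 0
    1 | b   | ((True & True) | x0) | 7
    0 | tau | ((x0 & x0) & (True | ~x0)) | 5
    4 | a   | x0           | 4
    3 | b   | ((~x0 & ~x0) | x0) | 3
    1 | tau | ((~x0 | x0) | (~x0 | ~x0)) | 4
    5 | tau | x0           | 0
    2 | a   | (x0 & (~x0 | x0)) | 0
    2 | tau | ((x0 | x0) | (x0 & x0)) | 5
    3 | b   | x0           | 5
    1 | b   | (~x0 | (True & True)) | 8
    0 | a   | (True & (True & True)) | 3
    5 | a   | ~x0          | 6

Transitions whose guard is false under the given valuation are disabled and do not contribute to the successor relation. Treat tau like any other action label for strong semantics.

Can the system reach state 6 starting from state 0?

Answer: UNREACHABLE

Working:
After dropping false guards: 18 live edges.
Layer 0: {0}
Layer 1: {3,5}  total {0,3,5}
Layer 2: {1}  total {0,1,3,5}
Layer 3: {4,7,8}  total {0,1,3,4,5,7,8}
Layer 4: {2}  total {0,1,2,3,4,5,7,8}
Reach set: {0,1,2,3,4,5,7,8}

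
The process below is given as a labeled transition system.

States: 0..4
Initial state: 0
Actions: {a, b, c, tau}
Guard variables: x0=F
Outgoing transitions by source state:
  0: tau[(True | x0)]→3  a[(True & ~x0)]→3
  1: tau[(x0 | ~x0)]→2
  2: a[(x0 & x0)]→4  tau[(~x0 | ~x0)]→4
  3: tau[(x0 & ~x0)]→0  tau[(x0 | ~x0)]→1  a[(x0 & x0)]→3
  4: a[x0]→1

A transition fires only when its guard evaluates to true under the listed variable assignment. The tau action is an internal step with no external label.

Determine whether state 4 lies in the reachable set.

Guard filter leaves 5 enabled edge(s).
depth 0: {0}
depth 1: {3}  total {0,3}
depth 2: {1}  total {0,1,3}
depth 3: {2}  total {0,1,2,3}
depth 4: {4}  total {0,1,2,3,4}
Reach set: {0,1,2,3,4}
witness 4: tau·tau·tau·tau

Answer: REACHABLE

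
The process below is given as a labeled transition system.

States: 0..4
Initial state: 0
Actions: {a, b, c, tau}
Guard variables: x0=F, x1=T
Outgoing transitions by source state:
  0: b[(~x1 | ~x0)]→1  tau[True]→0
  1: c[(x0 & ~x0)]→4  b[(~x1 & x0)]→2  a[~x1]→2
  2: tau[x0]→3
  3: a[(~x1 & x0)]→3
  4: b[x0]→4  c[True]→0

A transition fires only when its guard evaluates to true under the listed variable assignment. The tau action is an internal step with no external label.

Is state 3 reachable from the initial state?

After dropping false guards: 3 live edges.
Layer 0: {0}
Layer 1: {1}  now seen {0,1}
Reach set: {0,1}

Answer: UNREACHABLE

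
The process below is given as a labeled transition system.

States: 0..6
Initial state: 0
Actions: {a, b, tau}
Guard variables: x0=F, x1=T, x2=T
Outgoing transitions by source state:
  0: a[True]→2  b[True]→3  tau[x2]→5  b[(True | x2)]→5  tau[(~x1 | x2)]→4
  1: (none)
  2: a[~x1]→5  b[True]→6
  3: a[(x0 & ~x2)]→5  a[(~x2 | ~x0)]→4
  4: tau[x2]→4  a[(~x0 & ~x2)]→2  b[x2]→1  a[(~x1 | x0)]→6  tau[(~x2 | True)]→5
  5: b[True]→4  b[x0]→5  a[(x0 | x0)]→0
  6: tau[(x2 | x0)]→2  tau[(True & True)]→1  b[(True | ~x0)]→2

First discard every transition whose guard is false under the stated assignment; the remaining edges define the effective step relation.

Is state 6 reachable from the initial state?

Answer: REACHABLE

Analysis:
14 transition(s) survive guard evaluation.
L0 = {0}
L1 = {2,3,4,5}  now seen {0,2,3,4,5}
L2 = {1,6}  now seen {0,1,2,3,4,5,6}
Reachable = {0,1,2,3,4,5,6}
Path to 6: a·b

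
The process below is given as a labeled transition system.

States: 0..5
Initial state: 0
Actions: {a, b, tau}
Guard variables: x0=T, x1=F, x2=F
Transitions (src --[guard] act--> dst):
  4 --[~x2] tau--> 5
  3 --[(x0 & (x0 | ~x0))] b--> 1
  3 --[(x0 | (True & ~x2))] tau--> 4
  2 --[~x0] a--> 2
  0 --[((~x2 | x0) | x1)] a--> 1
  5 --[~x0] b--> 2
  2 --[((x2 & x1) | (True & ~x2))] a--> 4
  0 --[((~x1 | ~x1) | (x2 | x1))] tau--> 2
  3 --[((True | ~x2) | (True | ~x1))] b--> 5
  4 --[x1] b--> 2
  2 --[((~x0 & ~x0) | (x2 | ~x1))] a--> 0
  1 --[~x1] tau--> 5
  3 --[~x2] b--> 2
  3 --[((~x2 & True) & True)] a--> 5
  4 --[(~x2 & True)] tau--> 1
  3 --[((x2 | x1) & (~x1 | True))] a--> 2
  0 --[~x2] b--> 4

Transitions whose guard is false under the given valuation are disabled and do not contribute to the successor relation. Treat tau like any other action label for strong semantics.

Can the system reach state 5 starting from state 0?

Guard filter leaves 13 enabled edge(s).
depth 0: {0}
depth 1: {1,2,4}  now seen {0,1,2,4}
depth 2: {5}  now seen {0,1,2,4,5}
R = {0,1,2,4,5}
witness 5: a·tau

Answer: REACHABLE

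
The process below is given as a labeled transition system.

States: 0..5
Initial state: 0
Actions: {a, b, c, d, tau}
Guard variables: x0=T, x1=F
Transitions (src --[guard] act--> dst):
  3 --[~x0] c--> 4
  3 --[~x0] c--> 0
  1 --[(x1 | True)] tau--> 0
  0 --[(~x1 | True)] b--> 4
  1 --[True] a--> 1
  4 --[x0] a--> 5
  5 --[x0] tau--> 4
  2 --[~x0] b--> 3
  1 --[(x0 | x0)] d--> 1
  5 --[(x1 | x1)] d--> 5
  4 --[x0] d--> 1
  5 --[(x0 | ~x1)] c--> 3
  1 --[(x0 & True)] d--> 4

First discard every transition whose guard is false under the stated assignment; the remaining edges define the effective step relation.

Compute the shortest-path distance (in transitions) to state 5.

Answer: 2

Analysis:
BFS to 5:
  depth 0: {0}
  depth 1: {4}
  depth 2: {1,5}
depth(5)=2, e.g. b·a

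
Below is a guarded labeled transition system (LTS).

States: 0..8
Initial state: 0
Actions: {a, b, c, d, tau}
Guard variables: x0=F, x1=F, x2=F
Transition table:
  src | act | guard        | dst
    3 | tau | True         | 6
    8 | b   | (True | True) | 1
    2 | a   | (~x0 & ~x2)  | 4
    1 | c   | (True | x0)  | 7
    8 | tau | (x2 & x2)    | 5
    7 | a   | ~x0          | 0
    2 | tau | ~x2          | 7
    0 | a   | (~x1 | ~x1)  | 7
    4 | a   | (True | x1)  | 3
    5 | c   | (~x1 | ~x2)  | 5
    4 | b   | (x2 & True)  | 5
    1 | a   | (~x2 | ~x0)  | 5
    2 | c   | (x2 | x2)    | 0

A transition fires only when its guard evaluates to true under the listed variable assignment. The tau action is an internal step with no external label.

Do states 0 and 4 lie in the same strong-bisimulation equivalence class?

Answer: NOT BISIMILAR

Working:
Compute ~ classes (split until stable):
  round 0: {{0,1,2,3,4,5,6,7,8}}
  round 1: {{0,4,7},{1},{2},{3},{5},{6},{8}}
  round 2: {{0,7},{1},{2},{3},{4},{5},{6},{8}}
stable after 3 split(s): 8 block(s)
class of 0: {0,7}; class of 4: {4}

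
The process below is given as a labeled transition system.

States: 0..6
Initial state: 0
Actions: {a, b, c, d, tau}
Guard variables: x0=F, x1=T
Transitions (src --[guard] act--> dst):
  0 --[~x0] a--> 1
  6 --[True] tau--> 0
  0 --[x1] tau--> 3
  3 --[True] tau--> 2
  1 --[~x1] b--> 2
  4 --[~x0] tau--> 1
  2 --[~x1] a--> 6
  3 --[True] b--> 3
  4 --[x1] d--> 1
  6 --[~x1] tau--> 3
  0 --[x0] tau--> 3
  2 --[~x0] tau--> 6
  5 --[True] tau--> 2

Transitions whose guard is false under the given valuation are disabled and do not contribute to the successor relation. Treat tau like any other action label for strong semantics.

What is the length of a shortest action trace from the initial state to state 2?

Layered search for 2:
  L0 = {0}
  L1 = {1,3}
  L2 = {2}
depth(2)=2, e.g. tau·tau

Answer: 2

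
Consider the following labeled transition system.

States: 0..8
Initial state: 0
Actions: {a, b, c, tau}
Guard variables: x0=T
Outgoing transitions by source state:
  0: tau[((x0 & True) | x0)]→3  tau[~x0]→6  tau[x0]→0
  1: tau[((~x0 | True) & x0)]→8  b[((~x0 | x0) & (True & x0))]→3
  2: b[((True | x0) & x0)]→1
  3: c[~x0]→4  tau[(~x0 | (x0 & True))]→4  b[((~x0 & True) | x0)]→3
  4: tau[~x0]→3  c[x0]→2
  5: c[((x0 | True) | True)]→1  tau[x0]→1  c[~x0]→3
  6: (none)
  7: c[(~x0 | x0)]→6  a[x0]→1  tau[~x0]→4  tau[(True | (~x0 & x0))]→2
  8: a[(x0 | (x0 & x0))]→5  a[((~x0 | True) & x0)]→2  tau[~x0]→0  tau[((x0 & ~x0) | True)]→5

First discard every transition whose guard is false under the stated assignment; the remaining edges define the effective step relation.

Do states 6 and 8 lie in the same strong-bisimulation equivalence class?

Compute ~ classes (split until stable):
  P[0] = {{0,1,2,3,4,5,6,7,8}}
  P[1] = {{0},{1,3},{2},{4},{5},{6},{7},{8}}
  P[2] = {{0},{1},{2},{3},{4},{5},{6},{7},{8}}
9 equivalence class(es) (converged in 3)
6∈{6}, 8∈{8}

Answer: NOT BISIMILAR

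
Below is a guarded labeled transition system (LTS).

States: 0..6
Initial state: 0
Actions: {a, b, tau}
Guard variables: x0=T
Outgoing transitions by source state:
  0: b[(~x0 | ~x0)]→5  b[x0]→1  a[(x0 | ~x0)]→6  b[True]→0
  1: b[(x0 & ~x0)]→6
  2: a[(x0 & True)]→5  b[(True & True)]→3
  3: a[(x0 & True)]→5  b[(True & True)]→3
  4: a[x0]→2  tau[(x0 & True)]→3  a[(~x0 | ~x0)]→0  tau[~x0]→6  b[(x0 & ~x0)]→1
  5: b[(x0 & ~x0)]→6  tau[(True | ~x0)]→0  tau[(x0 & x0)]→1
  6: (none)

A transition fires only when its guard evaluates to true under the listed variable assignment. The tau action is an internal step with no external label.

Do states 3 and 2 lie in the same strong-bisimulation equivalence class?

Answer: BISIMILAR

Analysis:
Bisimulation quotient by refinement:
  P[0] = {{0,1,2,3,4,5,6}}
  P[1] = {{0,2,3},{1,6},{4},{5}}
  P[2] = {{0},{1,6},{2,3},{4},{5}}
stable after 3 split(s): 5 block(s)
3∈{2,3}, 2∈{2,3}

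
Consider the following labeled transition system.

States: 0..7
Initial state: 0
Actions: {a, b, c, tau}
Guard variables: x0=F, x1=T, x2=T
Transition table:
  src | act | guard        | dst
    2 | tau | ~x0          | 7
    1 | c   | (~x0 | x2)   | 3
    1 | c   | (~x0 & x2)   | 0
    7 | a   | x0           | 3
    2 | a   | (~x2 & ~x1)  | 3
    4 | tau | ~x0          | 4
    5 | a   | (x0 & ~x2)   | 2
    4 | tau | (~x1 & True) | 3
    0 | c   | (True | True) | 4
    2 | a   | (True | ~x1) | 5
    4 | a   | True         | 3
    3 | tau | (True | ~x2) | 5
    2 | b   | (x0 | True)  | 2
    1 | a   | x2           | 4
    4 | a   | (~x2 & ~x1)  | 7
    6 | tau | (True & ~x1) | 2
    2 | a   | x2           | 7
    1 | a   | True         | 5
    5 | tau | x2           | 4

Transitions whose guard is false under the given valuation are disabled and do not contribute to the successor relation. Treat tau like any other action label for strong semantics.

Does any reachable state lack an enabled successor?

Answer: DEADLOCK-FREE

Working:
Reach set: {0,3,4,5}
  0: c→4  [1 out]
  3: tau→5  [1 out]
  4: a→3  tau→4  [2 out]
  5: tau→4  [1 out]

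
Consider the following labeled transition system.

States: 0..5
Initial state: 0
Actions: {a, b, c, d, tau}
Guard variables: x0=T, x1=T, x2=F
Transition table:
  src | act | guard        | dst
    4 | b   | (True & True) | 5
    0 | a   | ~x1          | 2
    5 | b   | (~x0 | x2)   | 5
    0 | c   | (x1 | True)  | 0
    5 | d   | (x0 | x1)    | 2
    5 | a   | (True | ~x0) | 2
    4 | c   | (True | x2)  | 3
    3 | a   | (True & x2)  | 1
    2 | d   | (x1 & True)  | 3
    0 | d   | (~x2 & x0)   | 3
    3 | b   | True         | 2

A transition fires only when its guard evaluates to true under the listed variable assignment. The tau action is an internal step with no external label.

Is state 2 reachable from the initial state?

Answer: REACHABLE

Working:
After dropping false guards: 8 live edges.
L0 = {0}
L1 = {3}  now seen {0,3}
L2 = {2}  now seen {0,2,3}
Reach set: {0,2,3}
witness 2: d·b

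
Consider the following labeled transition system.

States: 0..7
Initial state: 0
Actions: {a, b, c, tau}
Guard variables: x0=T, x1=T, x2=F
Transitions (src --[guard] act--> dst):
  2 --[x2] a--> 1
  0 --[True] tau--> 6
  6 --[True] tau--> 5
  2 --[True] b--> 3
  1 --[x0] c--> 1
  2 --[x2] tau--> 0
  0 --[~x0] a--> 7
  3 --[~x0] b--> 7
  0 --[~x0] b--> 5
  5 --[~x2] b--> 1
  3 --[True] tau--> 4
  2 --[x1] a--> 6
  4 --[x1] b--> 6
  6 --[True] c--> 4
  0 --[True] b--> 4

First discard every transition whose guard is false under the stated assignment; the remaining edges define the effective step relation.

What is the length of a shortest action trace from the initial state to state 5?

Answer: 2

Trace:
Layered search for 5:
  Layer 0: {0}
  Layer 1: {4,6}
  Layer 2: {5}
5 enters at depth 2; path tau·tau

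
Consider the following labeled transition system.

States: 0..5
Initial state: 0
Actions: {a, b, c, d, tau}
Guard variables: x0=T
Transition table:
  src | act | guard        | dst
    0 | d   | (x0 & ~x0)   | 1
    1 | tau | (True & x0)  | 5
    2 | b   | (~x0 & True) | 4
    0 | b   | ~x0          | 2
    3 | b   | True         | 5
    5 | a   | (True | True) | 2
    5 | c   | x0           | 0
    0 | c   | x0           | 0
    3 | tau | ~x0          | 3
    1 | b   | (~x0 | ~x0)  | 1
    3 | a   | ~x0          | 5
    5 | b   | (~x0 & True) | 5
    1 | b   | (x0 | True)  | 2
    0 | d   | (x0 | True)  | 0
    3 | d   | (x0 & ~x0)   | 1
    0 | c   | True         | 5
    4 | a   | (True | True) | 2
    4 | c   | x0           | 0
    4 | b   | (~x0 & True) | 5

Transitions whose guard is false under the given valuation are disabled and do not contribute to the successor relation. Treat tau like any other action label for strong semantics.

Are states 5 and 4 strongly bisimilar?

Bisimulation quotient by refinement:
  π0 = {{0,1,2,3,4,5}}
  π1 = {{0},{1},{2},{3},{4,5}}
Fixed point at round 2; 5 class(es).
5∈{4,5}, 4∈{4,5}

Answer: BISIMILAR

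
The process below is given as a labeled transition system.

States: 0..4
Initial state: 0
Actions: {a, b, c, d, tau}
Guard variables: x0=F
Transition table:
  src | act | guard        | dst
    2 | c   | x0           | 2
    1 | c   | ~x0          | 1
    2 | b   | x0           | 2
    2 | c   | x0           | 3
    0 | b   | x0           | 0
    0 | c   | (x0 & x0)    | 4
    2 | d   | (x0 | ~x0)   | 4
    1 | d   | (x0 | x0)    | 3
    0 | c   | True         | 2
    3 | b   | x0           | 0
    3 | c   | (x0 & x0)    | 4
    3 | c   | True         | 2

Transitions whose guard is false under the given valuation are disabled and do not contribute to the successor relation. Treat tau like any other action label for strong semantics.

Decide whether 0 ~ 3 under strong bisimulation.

Compute ~ classes (split until stable):
  P[0] = {{0,1,2,3,4}}
  P[1] = {{0,1,3},{2},{4}}
  P[2] = {{0,3},{1},{2},{4}}
Fixed point at round 3; 4 class(es).
0∈{0,3}, 3∈{0,3}

Answer: BISIMILAR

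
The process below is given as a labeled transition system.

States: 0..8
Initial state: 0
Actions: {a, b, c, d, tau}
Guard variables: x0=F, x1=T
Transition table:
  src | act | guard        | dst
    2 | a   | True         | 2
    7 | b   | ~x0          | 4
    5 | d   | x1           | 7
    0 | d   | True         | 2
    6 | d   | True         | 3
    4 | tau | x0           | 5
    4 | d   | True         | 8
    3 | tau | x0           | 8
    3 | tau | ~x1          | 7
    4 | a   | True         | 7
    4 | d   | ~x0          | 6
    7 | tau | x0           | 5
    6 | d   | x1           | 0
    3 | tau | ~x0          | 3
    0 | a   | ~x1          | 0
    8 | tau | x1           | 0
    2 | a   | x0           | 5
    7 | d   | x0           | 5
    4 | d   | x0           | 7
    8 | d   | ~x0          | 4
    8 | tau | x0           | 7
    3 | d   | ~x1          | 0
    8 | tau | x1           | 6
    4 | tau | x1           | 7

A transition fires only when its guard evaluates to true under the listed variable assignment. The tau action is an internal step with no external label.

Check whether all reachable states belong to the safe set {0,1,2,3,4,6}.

Safe = {0,1,2,3,4,6}
R = {0,2}
  0: ✓
  2: ✓

Answer: INVARIANT HOLDS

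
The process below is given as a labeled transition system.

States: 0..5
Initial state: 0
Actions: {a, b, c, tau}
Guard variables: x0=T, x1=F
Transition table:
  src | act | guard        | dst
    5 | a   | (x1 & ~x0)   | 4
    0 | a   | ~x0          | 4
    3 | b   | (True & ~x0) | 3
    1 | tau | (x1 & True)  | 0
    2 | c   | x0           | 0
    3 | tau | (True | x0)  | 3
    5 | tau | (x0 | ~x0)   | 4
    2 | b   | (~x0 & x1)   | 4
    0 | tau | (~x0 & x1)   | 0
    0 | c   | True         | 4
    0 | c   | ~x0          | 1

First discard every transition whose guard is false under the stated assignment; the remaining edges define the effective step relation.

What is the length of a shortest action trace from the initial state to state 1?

Layered search for 1:
  Layer 0: {0}
  Layer 1: {4}
1 never appears.

Answer: UNREACHABLE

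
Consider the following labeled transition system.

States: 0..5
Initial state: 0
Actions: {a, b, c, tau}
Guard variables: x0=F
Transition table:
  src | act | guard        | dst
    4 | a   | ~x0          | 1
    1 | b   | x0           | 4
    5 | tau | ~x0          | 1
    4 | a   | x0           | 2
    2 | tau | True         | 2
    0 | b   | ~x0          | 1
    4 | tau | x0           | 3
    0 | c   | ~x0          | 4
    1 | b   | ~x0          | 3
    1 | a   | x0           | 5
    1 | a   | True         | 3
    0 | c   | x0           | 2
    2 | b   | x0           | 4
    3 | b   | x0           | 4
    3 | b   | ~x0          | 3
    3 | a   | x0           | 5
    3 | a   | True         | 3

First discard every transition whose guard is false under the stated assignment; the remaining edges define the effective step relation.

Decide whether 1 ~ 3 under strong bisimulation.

Compute ~ classes (split until stable):
  round 0: {{0,1,2,3,4,5}}
  round 1: {{0},{1,3},{2,5},{4}}
  round 2: {{0},{1,3},{2},{4},{5}}
stable after 3 split(s): 5 block(s)
[1]={1,3}  [3]={1,3}

Answer: BISIMILAR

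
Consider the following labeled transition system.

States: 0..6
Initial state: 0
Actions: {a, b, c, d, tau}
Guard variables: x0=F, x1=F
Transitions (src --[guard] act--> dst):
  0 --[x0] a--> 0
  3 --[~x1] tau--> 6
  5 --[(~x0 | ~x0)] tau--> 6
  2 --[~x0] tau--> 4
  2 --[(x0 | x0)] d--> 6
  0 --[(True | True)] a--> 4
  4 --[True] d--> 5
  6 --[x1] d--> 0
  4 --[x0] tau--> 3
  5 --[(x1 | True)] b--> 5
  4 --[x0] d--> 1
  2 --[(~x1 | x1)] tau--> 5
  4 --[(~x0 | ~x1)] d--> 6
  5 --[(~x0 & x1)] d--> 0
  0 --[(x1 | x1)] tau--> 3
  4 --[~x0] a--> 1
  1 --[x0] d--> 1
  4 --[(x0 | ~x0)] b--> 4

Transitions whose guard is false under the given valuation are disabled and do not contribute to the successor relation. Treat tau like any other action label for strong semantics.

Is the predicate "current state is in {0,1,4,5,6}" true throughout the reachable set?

Safe = {0,1,4,5,6}
R = {0,1,4,5,6}
  0: safe
  1: safe
  4: safe
  5: safe
  6: safe

Answer: INVARIANT HOLDS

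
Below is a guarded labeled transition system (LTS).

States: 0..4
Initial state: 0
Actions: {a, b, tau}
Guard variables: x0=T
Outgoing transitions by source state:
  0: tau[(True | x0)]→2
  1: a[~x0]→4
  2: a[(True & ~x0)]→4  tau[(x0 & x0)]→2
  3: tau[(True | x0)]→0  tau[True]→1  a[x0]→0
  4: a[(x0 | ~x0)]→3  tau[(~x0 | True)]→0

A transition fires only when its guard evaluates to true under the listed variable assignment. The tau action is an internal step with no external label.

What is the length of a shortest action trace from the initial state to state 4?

Breadth-first toward 4:
  L0 = {0}
  L1 = {2}
4 never appears.

Answer: UNREACHABLE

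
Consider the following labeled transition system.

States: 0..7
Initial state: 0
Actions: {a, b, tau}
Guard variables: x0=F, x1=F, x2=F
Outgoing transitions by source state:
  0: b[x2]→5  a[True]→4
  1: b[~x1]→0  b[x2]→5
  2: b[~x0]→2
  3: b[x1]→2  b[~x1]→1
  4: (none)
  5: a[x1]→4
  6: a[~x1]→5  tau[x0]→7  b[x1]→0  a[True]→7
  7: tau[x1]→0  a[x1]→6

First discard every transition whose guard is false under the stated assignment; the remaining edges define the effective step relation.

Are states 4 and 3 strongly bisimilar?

Answer: NOT BISIMILAR

Analysis:
Refine partition for ~:
  P[0] = {{0,1,2,3,4,5,6,7}}
  P[1] = {{0,6},{1,2,3},{4,5,7}}
  P[2] = {{0,6},{1},{2,3},{4,5,7}}
  P[3] = {{0,6},{1},{2},{3},{4,5,7}}
Fixed point at round 4; 5 class(es).
[4]={4,5,7}  [3]={3}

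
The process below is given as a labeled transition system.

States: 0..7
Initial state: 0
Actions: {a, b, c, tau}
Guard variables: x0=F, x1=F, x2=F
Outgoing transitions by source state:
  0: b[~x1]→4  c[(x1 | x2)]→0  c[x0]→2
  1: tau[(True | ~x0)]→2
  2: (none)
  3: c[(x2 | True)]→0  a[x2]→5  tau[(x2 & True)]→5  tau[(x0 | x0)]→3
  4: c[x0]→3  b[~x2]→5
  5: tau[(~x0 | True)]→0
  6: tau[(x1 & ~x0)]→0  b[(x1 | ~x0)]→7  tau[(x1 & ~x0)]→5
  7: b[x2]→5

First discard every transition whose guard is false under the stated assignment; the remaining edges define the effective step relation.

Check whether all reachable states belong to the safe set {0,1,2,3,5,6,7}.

Answer: INVARIANT VIOLATED at state 4

Working:
Allowed set {0,1,2,3,5,6,7}
Reachable = {0,4,5}
  0: safe
  4: outside
  5: safe
witness against invariant: b → 4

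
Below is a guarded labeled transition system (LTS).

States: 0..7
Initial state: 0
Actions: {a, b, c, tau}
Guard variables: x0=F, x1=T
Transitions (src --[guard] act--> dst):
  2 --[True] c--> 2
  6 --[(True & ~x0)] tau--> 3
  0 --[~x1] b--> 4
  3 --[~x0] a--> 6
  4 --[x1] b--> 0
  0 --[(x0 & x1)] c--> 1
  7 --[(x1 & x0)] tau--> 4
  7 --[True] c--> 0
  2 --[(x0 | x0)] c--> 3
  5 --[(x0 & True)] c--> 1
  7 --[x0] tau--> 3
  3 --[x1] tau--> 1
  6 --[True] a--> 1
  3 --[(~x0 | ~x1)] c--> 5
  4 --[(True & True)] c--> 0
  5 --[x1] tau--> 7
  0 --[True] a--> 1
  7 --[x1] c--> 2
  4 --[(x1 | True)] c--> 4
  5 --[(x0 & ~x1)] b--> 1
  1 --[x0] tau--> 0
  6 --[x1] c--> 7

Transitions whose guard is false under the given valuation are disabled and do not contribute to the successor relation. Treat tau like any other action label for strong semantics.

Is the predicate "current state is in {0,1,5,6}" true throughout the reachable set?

Allowed set {0,1,5,6}
Reach set: {0,1}
  0: safe
  1: safe

Answer: INVARIANT HOLDS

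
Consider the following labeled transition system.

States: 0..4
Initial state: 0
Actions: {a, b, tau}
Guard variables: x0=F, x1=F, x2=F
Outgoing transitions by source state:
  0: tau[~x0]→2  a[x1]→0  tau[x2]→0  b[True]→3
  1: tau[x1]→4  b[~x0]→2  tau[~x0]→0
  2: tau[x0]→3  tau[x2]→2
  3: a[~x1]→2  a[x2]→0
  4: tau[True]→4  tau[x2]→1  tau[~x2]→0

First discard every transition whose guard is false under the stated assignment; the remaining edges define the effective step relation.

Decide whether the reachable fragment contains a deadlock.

Answer: DEADLOCK at state 2

Working:
Reachable = {0,2,3}
  0: b→3  tau→2  [2 out]
  2: ∅  [no exit]
  3: a→2  [1 out]
witness 2: tau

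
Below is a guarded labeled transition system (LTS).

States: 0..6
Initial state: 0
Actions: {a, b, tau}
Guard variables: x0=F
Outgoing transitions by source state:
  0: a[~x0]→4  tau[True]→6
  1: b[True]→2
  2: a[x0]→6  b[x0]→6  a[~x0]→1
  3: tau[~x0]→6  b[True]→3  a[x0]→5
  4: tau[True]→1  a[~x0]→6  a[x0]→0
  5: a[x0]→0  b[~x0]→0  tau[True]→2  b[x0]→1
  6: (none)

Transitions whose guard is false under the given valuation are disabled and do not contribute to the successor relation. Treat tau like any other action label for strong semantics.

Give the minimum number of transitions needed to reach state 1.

Answer: 2

Working:
BFS to 1:
  depth 0: {0}
  depth 1: {4,6}
  depth 2: {1}
1 enters at depth 2; path a·tau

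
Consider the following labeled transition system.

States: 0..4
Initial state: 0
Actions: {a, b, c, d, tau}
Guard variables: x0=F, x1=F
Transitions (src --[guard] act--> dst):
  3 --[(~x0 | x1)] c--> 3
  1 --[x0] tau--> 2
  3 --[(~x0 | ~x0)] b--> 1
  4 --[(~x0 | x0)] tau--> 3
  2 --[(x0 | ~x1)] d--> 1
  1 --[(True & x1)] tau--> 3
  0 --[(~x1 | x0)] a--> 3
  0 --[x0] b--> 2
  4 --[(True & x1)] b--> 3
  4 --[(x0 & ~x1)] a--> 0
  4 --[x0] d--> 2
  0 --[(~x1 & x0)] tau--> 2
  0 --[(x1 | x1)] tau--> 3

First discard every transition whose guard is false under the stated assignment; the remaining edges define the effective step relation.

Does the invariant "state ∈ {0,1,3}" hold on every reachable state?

Answer: INVARIANT HOLDS

Trace:
Inv-set: {0,1,3}
Reach set: {0,1,3}
  0: safe
  1: safe
  3: safe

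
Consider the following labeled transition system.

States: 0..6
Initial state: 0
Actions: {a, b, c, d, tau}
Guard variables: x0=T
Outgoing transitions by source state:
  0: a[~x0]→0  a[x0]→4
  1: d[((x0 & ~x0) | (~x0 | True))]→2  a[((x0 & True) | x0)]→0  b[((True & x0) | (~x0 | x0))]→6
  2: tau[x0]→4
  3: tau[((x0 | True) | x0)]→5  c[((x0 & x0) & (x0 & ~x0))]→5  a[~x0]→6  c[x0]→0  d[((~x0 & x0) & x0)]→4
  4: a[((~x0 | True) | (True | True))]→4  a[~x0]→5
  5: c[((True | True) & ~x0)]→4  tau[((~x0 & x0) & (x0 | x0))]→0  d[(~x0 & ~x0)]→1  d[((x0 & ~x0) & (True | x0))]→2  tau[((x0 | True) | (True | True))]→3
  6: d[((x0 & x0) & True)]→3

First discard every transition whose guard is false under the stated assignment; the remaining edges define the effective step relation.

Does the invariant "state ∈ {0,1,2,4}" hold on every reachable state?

Answer: INVARIANT HOLDS

Analysis:
Inv-set: {0,1,2,4}
Reach set: {0,4}
  0: ✓
  4: ✓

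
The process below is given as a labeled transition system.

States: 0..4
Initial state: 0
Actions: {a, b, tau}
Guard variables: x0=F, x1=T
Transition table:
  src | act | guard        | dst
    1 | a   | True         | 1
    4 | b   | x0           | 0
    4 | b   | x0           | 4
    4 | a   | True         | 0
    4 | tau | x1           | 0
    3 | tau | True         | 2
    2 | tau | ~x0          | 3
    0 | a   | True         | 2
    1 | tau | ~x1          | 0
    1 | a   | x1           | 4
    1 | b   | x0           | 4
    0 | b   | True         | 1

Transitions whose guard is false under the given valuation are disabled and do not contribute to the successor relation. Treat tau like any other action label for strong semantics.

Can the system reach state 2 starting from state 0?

Answer: REACHABLE

Analysis:
After dropping false guards: 8 live edges.
Layer 0: {0}
Layer 1: {1,2}  now seen {0,1,2}
Layer 2: {3,4}  now seen {0,1,2,3,4}
Reach set: {0,1,2,3,4}
Path to 2: a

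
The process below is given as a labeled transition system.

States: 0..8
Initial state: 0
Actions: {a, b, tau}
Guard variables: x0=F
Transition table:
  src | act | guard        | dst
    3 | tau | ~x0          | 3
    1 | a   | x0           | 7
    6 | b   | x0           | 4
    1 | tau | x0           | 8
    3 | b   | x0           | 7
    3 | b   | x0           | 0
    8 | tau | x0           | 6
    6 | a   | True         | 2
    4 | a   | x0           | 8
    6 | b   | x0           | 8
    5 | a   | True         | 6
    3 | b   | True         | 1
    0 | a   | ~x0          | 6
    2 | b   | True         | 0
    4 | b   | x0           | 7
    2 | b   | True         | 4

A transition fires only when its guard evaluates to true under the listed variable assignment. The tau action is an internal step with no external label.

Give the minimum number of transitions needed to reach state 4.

Layered search for 4:
  depth 0: {0}
  depth 1: {6}
  depth 2: {2}
  depth 3: {4}
depth(4)=3, e.g. a·a·b

Answer: 3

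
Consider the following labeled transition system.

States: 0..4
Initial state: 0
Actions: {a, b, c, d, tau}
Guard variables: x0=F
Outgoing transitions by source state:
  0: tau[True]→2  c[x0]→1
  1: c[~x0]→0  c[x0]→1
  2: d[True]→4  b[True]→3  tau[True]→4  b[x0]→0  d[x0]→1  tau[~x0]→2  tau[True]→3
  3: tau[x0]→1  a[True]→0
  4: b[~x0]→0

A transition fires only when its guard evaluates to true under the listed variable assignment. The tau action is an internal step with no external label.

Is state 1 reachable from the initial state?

Answer: UNREACHABLE

Working:
After dropping false guards: 9 live edges.
L0 = {0}
L1 = {2}  total {0,2}
L2 = {3,4}  total {0,2,3,4}
Reach set: {0,2,3,4}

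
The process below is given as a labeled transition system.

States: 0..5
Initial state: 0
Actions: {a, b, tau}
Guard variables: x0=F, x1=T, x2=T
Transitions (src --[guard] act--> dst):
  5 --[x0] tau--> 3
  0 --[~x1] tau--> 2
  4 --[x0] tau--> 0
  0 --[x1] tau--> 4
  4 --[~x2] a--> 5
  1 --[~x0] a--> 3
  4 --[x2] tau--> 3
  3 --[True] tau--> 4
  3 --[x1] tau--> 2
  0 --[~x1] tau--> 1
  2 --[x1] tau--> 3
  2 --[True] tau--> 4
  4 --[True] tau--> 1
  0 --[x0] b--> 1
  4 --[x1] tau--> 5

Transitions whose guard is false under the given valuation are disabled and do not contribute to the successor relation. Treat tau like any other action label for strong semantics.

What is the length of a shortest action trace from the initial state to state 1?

Breadth-first toward 1:
  depth 0: {0}
  depth 1: {4}
  depth 2: {1,3,5}
1 enters at depth 2; path tau·tau

Answer: 2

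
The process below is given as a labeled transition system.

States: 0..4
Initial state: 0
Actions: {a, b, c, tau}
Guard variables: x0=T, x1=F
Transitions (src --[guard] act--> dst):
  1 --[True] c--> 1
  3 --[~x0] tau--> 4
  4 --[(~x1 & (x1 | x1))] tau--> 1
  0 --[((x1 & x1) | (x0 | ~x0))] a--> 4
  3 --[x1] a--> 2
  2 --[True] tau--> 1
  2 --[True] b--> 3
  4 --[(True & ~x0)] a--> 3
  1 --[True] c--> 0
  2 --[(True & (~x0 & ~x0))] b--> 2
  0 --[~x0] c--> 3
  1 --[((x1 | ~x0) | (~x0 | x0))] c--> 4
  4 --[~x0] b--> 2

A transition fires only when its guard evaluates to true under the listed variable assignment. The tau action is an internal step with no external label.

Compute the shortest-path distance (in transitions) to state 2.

Answer: UNREACHABLE

Analysis:
Breadth-first toward 2:
  depth 0: {0}
  depth 1: {4}
2 never appears.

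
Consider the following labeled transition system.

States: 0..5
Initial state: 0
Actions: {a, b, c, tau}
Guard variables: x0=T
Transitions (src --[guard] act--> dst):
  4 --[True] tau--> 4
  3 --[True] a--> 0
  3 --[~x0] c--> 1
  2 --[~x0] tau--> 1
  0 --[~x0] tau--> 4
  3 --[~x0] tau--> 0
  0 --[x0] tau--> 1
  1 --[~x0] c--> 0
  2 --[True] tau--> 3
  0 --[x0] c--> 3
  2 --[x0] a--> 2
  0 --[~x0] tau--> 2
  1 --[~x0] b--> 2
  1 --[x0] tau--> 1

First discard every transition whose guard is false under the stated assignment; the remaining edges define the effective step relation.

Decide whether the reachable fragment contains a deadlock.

Answer: DEADLOCK-FREE

Trace:
Reach set: {0,1,3}
  0: c→3  tau→1  [2 exit(s)]
  1: tau→1  [1 exit(s)]
  3: a→0  [1 exit(s)]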